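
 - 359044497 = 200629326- 559673823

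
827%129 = 53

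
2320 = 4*580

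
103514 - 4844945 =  - 4741431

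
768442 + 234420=1002862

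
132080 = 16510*8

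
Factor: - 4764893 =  - 7^1 * 61^1* 11159^1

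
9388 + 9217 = 18605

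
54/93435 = 18/31145= 0.00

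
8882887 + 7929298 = 16812185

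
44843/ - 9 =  - 4983 + 4/9 = - 4982.56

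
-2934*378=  - 1109052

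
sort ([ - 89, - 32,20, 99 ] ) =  [ -89, - 32,20,99] 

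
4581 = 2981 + 1600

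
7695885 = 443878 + 7252007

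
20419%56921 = 20419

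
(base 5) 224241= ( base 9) 12057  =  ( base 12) 4807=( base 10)8071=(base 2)1111110000111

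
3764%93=44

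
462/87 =154/29 = 5.31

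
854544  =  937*912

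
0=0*971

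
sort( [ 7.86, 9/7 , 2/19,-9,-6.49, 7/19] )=[  -  9, - 6.49, 2/19, 7/19, 9/7, 7.86 ]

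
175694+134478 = 310172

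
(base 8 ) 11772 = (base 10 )5114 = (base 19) e33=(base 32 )4vq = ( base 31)59u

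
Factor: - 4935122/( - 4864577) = 2^1*521^(-1) *691^1 * 3571^1 * 9337^( - 1 ) 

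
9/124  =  9/124 = 0.07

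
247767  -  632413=  -  384646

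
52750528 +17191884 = 69942412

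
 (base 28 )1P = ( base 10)53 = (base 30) 1n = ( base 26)21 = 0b110101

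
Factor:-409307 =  - 397^1*1031^1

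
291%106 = 79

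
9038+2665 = 11703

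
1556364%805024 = 751340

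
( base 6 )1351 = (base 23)fa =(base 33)ap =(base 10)355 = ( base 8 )543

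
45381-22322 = 23059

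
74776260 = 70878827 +3897433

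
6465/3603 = 1 + 954/1201 = 1.79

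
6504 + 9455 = 15959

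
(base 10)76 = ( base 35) 26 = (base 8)114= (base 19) 40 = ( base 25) 31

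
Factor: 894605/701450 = 178921/140290 = 2^( - 1 )*5^( - 1 )*14029^( - 1 )*178921^1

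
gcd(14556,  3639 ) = 3639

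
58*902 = 52316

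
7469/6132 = 1067/876=1.22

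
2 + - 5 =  -3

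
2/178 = 1/89 = 0.01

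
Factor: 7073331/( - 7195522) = - 2^( - 1 )*3^1*17^( - 2 )*59^( - 1)*211^ (-1)*827^1*2851^1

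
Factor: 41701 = 11^1*17^1*223^1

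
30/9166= 15/4583 = 0.00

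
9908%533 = 314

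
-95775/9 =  - 10642+1/3 = - 10641.67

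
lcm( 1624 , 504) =14616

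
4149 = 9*461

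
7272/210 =34 + 22/35 = 34.63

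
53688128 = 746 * 71968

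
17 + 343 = 360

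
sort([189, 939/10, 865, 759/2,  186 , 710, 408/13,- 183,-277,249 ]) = [ - 277,- 183, 408/13,939/10, 186, 189, 249,759/2, 710,865 ] 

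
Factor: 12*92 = 2^4*3^1  *23^1  =  1104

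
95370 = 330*289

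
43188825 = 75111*575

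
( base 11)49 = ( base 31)1M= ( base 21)2B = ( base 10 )53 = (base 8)65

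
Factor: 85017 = 3^1*17^1*1667^1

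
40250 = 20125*2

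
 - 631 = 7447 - 8078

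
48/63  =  16/21 = 0.76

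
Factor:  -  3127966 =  - 2^1*17^1*197^1*467^1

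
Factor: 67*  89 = 5963=67^1*89^1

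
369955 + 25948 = 395903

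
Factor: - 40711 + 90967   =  50256 = 2^4*3^2* 349^1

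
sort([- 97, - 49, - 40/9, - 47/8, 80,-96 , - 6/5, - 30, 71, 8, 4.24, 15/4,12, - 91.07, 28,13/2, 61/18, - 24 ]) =[ - 97, - 96, - 91.07,  -  49 ,  -  30,  -  24,-47/8, - 40/9, - 6/5, 61/18, 15/4, 4.24, 13/2, 8, 12,28, 71,80]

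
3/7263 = 1/2421= 0.00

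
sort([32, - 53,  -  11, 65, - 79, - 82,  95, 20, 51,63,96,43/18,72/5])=[ - 82, - 79, - 53,  -  11, 43/18, 72/5,20, 32, 51, 63, 65,95,  96 ]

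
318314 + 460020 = 778334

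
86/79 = 1+ 7/79 = 1.09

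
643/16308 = 643/16308 = 0.04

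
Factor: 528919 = 401^1*1319^1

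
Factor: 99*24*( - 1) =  - 2^3*3^3 * 11^1  =  - 2376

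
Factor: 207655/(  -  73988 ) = - 595/212 = - 2^( - 2 )*5^1*7^1 * 17^1*53^( - 1 ) 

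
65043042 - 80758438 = - 15715396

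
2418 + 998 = 3416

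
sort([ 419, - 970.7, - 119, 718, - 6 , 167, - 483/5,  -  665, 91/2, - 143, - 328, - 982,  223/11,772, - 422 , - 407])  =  [ - 982 ,  -  970.7, - 665, - 422, - 407, - 328, - 143, - 119, - 483/5, - 6, 223/11,91/2,  167,419,718,772]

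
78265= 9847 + 68418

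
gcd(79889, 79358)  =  1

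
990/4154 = 495/2077 = 0.24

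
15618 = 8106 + 7512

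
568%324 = 244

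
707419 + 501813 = 1209232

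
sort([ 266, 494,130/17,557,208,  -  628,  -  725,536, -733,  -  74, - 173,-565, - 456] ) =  [ - 733,  -  725 ,-628,-565, - 456, - 173, - 74, 130/17,  208,266,494,536,557]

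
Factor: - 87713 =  - 239^1*367^1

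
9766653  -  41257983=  - 31491330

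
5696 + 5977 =11673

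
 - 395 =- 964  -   - 569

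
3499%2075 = 1424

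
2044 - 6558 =- 4514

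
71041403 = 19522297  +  51519106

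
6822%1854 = 1260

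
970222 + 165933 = 1136155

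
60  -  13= 47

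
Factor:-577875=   -  3^1*5^3*23^1*67^1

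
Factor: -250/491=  - 2^1*5^3 * 491^( - 1)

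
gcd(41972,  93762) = 2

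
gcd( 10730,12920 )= 10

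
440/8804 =110/2201 = 0.05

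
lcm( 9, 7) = 63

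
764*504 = 385056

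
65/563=65/563 = 0.12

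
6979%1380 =79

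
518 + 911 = 1429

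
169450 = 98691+70759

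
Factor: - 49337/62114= -2^ (  -  1 )*13^( - 1)*103^1 * 479^1 * 2389^(-1)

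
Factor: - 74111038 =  - 2^1*37055519^1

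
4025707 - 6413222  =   - 2387515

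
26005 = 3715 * 7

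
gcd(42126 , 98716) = 2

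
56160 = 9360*6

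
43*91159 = 3919837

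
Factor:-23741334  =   - 2^1 * 3^2* 1318963^1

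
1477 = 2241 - 764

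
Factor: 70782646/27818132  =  2^ ( - 1)*11^1*23^( - 1)*41^1*67^( - 1 )*97^1*809^1*4513^ ( - 1 )=35391323/13909066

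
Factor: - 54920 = - 2^3*5^1*1373^1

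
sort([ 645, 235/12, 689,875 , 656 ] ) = [ 235/12,645,656, 689,875 ] 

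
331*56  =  18536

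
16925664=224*75561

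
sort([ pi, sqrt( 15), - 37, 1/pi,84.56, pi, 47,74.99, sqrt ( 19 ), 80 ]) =[ - 37, 1/pi, pi, pi, sqrt( 15 ),sqrt( 19), 47, 74.99, 80, 84.56]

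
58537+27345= 85882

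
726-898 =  - 172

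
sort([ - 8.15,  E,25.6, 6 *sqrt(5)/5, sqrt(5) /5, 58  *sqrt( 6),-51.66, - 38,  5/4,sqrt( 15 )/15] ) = [ - 51.66, - 38, - 8.15 , sqrt( 15)/15, sqrt( 5) /5, 5/4,6*sqrt( 5) /5, E,25.6,  58 * sqrt( 6 ) ]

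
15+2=17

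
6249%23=16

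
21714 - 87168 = - 65454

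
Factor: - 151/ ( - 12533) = 1/83 = 83^(- 1)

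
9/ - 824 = -1  +  815/824 = - 0.01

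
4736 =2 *2368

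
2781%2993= 2781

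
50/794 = 25/397 = 0.06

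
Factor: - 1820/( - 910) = 2^1 =2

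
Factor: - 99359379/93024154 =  - 2^( - 1) * 3^4*7^1*19^1*23^1*151^( - 1)*401^1*308027^ ( - 1 )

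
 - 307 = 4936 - 5243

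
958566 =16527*58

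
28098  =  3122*9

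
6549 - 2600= 3949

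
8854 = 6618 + 2236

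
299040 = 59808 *5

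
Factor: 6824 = 2^3* 853^1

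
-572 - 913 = - 1485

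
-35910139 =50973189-86883328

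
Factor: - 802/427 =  - 2^1*7^ ( - 1)*61^( - 1) * 401^1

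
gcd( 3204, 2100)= 12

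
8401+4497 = 12898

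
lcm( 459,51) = 459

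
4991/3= 1663 + 2/3 = 1663.67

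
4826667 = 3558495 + 1268172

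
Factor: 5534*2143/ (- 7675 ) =  -  2^1*5^( - 2)*307^( - 1) * 2143^1*2767^1 = - 11859362/7675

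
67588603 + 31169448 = 98758051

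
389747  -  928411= - 538664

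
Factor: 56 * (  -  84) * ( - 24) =112896 = 2^8 * 3^2*7^2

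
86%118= 86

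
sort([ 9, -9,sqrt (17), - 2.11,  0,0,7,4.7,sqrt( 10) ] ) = [ - 9, - 2.11,0,  0, sqrt( 10 ), sqrt(17),4.7,7,9] 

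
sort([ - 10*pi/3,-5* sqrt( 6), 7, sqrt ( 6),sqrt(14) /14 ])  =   [ - 5 * sqrt( 6), - 10 * pi/3, sqrt(14)/14, sqrt( 6),  7]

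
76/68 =19/17= 1.12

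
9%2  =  1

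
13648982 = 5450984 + 8197998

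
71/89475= 71/89475 = 0.00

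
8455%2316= 1507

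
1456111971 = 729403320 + 726708651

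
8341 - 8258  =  83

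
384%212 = 172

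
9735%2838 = 1221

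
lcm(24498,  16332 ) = 48996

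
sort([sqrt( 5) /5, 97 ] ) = [sqrt ( 5)/5,97 ] 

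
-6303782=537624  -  6841406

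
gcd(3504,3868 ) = 4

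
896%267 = 95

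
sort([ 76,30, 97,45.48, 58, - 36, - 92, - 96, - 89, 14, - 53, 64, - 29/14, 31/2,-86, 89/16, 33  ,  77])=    [ - 96, - 92, - 89,- 86, - 53, - 36,-29/14, 89/16, 14, 31/2,  30, 33,  45.48,58 , 64, 76, 77, 97]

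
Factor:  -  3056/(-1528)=2=2^1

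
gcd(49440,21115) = 515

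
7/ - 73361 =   -  7/73361 =- 0.00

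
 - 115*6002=-690230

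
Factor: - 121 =-11^2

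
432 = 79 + 353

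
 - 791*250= - 197750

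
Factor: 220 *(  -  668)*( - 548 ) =2^6*5^1*11^1*137^1*167^1 = 80534080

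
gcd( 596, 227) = 1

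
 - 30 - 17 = - 47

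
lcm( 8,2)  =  8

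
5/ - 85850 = -1/17170=-0.00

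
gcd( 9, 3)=3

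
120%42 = 36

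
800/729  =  800/729 = 1.10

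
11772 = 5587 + 6185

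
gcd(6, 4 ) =2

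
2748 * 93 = 255564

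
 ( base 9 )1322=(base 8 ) 1740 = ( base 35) SC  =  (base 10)992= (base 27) 19K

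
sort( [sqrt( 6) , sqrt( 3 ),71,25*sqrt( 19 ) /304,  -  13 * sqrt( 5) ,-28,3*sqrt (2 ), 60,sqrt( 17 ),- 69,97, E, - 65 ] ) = [ - 69, - 65,  -  13*sqrt( 5), -28, 25*sqrt( 19 ) /304 , sqrt(3 ),sqrt(6),E, sqrt(17), 3*sqrt(2 ) , 60 , 71,  97]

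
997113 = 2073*481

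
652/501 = 652/501 = 1.30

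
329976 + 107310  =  437286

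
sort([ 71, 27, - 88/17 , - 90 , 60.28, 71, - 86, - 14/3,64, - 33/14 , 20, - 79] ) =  [ - 90,-86, - 79,-88/17, - 14/3,  -  33/14,20 , 27, 60.28, 64,  71,71 ]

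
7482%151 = 83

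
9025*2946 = 26587650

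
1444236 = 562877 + 881359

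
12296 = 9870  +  2426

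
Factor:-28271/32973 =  - 3^ ( -1)*17^1*29^(-1 )*379^ ( - 1)*1663^1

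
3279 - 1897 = 1382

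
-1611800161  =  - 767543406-844256755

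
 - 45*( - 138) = 6210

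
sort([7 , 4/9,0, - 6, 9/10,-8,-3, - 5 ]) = [-8,-6,-5, - 3, 0,4/9,9/10, 7] 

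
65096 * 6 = 390576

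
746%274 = 198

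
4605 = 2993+1612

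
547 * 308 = 168476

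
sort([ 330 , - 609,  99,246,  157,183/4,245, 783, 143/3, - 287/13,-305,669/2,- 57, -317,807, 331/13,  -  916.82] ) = [-916.82,  -  609,  -  317, - 305,-57,-287/13,331/13, 183/4,143/3, 99,157,245,  246,330, 669/2, 783,  807]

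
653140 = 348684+304456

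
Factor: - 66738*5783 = -385945854  =  - 2^1*3^1*7^2 * 227^1*5783^1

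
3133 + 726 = 3859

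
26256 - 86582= - 60326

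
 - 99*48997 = - 4850703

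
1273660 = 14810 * 86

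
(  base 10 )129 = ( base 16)81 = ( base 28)4h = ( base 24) 59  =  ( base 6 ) 333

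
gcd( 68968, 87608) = 1864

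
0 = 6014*0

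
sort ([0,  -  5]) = [ - 5,0 ] 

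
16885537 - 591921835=  -  575036298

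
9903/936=10 + 181/312 = 10.58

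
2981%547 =246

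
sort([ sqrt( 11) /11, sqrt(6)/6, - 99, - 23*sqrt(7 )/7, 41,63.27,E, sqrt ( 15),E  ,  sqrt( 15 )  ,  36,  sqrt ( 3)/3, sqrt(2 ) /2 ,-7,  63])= [-99,- 23*sqrt( 7)/7, - 7,  sqrt(11)/11, sqrt(6)/6, sqrt (3)/3,  sqrt(2 ) /2,E,E,  sqrt ( 15 ),  sqrt(15), 36,  41, 63, 63.27 ]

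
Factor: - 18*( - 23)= 2^1* 3^2*23^1 = 414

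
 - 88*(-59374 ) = 5224912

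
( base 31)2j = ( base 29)2N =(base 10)81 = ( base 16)51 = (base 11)74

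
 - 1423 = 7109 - 8532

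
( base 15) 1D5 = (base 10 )425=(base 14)225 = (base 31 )dm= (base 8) 651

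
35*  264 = 9240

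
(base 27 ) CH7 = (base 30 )a74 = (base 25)EIE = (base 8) 21776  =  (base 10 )9214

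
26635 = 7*3805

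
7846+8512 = 16358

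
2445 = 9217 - 6772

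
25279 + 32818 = 58097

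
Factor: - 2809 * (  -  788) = 2^2*53^2*197^1 = 2213492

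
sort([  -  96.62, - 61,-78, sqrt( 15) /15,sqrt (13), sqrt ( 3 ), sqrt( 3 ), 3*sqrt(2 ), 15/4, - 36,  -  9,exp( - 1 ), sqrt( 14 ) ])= [ - 96.62, - 78,  -  61, - 36, - 9, sqrt(15)/15, exp(-1) , sqrt( 3),  sqrt( 3),sqrt( 13),sqrt( 14 ), 15/4,  3*sqrt(2 )]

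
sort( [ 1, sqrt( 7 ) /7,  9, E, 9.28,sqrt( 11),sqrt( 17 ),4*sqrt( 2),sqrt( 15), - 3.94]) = [ - 3.94,  sqrt(7 ) /7,1, E, sqrt(11 ),sqrt( 15 ), sqrt( 17 ), 4*sqrt( 2), 9,9.28 ] 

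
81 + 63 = 144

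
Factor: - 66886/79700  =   - 33443/39850 = - 2^( - 1 )  *5^( - 2 )*53^1*631^1*797^( - 1) 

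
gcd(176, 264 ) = 88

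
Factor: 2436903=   3^2*7^1*47^1*823^1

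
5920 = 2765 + 3155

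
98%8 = 2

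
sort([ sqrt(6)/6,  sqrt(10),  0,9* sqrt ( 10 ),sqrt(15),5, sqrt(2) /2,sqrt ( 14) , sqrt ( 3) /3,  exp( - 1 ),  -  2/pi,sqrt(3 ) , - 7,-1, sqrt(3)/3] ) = [-7, - 1, - 2/pi, 0, exp(  -  1),sqrt( 6) /6  ,  sqrt(3 )/3,sqrt( 3)/3,sqrt(2)/2 , sqrt(3 ),  sqrt(10 ), sqrt (14 ), sqrt( 15 ), 5, 9*sqrt(10 ) ] 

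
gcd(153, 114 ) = 3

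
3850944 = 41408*93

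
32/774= 16/387= 0.04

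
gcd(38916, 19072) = 4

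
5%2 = 1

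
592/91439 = 592/91439  =  0.01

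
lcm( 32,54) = 864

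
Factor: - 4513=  - 4513^1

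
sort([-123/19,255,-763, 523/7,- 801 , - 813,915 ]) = [ - 813, - 801,-763, - 123/19,523/7,255,915 ]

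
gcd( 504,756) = 252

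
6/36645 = 2/12215 = 0.00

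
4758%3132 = 1626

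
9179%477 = 116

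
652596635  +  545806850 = 1198403485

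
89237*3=267711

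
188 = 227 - 39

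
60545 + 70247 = 130792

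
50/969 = 50/969 = 0.05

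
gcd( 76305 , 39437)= 1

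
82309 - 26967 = 55342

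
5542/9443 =5542/9443 = 0.59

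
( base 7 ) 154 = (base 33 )2M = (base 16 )58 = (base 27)37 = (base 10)88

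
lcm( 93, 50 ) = 4650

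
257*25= 6425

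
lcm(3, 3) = 3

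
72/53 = 1 + 19/53 = 1.36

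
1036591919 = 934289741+102302178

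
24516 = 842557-818041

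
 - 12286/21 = -12286/21  =  -585.05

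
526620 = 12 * 43885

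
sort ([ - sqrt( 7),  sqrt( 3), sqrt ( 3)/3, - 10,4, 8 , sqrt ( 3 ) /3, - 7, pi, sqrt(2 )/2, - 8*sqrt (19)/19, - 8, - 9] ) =[ - 10, - 9 , -8, - 7,  -  sqrt ( 7)  , - 8 * sqrt( 19)/19, sqrt( 3 ) /3 , sqrt( 3)/3,sqrt(2)/2, sqrt( 3 ),pi, 4, 8]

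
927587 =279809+647778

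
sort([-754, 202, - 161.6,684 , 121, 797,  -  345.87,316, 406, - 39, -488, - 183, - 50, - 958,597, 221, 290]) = [  -  958,  -  754, - 488,  -  345.87, - 183, - 161.6, - 50,  -  39, 121, 202, 221, 290, 316,406, 597, 684, 797]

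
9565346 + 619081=10184427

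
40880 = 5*8176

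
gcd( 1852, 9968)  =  4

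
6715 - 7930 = -1215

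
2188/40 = 54 + 7/10 = 54.70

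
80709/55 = 1467 + 24/55 = 1467.44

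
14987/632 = 23 + 451/632 = 23.71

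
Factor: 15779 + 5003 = 2^1 * 10391^1 = 20782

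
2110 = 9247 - 7137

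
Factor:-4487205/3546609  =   -1495735/1182203=- 5^1*11^(  -  1 )*107473^(-1)*299147^1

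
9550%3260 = 3030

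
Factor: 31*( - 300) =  - 2^2 * 3^1*5^2*31^1 = - 9300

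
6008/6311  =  6008/6311 = 0.95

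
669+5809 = 6478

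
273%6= 3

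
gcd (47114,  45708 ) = 2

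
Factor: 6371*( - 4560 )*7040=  - 2^11*3^1 * 5^2*11^1 * 19^1 * 23^1*277^1 = - 204524390400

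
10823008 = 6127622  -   - 4695386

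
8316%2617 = 465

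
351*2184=766584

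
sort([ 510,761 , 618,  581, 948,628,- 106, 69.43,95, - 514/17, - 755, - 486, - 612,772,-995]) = [ - 995, - 755, - 612,-486, - 106, - 514/17,69.43,95,  510, 581, 618, 628, 761, 772,948]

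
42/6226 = 21/3113 = 0.01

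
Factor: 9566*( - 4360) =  - 2^4*5^1*109^1*4783^1 = - 41707760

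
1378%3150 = 1378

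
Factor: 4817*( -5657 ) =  - 4817^1*5657^1 = -27249769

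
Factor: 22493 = 83^1*271^1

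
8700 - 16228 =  - 7528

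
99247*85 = 8435995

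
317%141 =35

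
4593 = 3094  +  1499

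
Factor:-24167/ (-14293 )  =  11^1 * 13^3*14293^ ( - 1)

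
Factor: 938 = 2^1*7^1 * 67^1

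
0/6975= 0 = 0.00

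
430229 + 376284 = 806513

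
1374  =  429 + 945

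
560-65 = 495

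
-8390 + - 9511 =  - 17901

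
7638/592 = 12+267/296 = 12.90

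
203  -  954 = -751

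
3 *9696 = 29088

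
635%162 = 149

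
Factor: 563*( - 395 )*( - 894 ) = 2^1*3^1*5^1*79^1* 149^1*563^1 =198812190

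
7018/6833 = 7018/6833 = 1.03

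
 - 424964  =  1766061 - 2191025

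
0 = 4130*0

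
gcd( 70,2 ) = 2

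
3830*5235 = 20050050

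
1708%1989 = 1708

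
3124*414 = 1293336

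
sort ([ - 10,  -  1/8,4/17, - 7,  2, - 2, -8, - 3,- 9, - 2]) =[-10, - 9, - 8, - 7, - 3 , - 2, - 2, - 1/8,4/17 , 2]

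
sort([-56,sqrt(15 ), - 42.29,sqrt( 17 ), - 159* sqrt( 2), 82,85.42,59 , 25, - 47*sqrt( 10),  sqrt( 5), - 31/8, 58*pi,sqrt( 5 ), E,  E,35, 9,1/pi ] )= [ - 159*sqrt( 2),-47*sqrt(10 ), -56, - 42.29 , -31/8, 1/pi,sqrt( 5),sqrt( 5 ),E,E,sqrt( 15 ), sqrt( 17 ),9,25,35,59,82 , 85.42,58*pi]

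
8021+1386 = 9407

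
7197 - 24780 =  - 17583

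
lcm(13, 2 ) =26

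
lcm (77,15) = 1155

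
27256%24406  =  2850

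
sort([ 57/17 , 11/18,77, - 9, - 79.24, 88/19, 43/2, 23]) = [ - 79.24, - 9,11/18, 57/17,88/19,43/2, 23, 77]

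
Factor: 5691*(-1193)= -6789363 = - 3^1 * 7^1* 271^1 * 1193^1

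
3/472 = 3/472 = 0.01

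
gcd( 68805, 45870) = 22935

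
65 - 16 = 49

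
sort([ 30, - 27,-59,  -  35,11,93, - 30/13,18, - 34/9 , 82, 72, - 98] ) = [ - 98, - 59, - 35, - 27, - 34/9, - 30/13, 11,18, 30,  72,82,93 ]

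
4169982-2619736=1550246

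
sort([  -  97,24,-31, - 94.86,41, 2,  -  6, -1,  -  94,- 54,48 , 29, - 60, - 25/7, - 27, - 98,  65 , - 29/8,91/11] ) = [ - 98, - 97, - 94.86, - 94, - 60,-54,  -  31, - 27,  -  6,-29/8, - 25/7, - 1,2,91/11, 24,29,  41,48,65]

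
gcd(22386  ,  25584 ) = 3198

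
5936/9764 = 1484/2441 = 0.61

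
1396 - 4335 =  - 2939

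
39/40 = 39/40 =0.97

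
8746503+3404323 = 12150826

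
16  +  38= 54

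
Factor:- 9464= -2^3*7^1 * 13^2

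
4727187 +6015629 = 10742816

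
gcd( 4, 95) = 1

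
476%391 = 85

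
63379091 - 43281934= 20097157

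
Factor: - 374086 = - 2^1 * 187043^1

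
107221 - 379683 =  - 272462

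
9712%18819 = 9712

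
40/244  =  10/61=0.16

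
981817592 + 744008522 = 1725826114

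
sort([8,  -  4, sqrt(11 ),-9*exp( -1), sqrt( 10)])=[ - 4, - 9*exp ( - 1 ), sqrt(10), sqrt( 11), 8]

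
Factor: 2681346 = 2^1*3^1 * 446891^1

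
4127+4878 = 9005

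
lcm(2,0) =0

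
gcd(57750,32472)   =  66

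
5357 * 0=0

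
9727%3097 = 436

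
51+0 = 51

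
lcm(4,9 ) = 36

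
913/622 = 913/622 = 1.47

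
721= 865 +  - 144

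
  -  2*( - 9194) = 18388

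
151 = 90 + 61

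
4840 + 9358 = 14198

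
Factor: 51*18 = 918 = 2^1  *3^3*17^1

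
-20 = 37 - 57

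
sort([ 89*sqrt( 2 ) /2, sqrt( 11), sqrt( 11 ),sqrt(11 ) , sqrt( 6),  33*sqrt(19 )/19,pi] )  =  [ sqrt(6 ), pi, sqrt( 11), sqrt ( 11 ), sqrt(11 ),  33*sqrt(19 ) /19, 89*sqrt( 2)/2 ] 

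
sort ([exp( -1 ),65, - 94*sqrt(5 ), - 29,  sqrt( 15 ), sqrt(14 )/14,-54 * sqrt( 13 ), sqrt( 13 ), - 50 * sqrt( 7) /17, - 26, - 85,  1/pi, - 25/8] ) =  [ - 94*sqrt(5), - 54* sqrt( 13 ), - 85, - 29, - 26, - 50*sqrt(7 ) /17,- 25/8,sqrt( 14)/14,1/pi, exp( - 1) , sqrt( 13),sqrt(15),65] 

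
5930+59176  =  65106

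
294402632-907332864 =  - 612930232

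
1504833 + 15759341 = 17264174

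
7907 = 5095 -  - 2812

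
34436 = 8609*4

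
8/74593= 8/74593 = 0.00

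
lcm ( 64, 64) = 64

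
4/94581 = 4/94581 = 0.00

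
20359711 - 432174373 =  - 411814662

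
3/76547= 3/76547 = 0.00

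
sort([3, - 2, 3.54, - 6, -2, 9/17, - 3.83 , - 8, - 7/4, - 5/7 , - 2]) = [ - 8, - 6, - 3.83, - 2, - 2, - 2 , - 7/4, - 5/7,9/17,3, 3.54 ]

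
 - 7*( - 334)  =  2338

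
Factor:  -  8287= -8287^1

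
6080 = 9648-3568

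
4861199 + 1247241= 6108440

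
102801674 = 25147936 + 77653738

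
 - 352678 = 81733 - 434411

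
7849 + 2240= 10089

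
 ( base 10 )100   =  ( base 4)1210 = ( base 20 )50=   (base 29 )3d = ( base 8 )144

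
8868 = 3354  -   - 5514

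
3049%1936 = 1113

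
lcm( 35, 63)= 315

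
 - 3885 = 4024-7909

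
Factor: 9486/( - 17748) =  - 31/58=- 2^( - 1)*29^( - 1 )*31^1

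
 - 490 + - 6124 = -6614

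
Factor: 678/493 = 2^1*3^1*17^(  -  1 )*29^( - 1)*113^1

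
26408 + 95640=122048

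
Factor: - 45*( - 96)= 2^5*3^3*5^1 = 4320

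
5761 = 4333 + 1428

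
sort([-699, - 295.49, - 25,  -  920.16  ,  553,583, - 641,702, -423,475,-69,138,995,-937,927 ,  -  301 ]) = [-937, - 920.16, - 699, - 641, - 423,- 301, -295.49, - 69, - 25,  138,475, 553,583, 702, 927,995]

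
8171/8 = 8171/8 = 1021.38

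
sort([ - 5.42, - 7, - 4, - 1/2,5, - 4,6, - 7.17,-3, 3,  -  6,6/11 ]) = [ - 7.17, - 7 , - 6, - 5.42, - 4, - 4, - 3, - 1/2 , 6/11 , 3,5,6]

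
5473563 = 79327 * 69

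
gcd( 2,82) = 2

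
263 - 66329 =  - 66066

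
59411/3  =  59411/3  =  19803.67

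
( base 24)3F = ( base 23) 3i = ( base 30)2r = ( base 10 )87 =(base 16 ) 57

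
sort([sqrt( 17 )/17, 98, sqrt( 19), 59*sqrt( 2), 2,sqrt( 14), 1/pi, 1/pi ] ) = [ sqrt (17 )/17,  1/pi,1/pi,2, sqrt( 14 ),sqrt( 19) , 59*sqrt( 2), 98 ]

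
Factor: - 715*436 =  - 2^2*5^1  *  11^1*13^1*109^1 = - 311740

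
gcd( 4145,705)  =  5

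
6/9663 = 2/3221 = 0.00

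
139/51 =139/51 = 2.73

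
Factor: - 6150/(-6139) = 2^1*3^1*5^2*7^( - 1) *41^1*877^( - 1) 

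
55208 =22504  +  32704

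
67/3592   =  67/3592 = 0.02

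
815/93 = 8 + 71/93= 8.76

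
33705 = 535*63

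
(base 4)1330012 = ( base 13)37cc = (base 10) 7942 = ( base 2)1111100000110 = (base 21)i04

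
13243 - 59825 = -46582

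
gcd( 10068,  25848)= 12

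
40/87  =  40/87 = 0.46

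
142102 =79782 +62320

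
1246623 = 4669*267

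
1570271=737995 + 832276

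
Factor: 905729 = 11^1 * 82339^1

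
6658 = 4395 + 2263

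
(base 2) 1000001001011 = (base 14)173d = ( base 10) 4171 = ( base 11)3152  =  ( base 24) 75J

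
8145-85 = 8060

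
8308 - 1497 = 6811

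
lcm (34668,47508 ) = 1282716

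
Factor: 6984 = 2^3*3^2*97^1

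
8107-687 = 7420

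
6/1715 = 6/1715 = 0.00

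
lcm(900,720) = 3600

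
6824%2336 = 2152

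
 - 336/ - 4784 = 21/299 =0.07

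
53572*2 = 107144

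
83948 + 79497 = 163445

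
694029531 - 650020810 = 44008721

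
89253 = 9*9917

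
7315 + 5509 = 12824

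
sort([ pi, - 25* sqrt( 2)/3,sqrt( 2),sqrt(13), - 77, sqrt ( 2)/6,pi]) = [ - 77, - 25*sqrt( 2)/3, sqrt( 2)/6,sqrt( 2 ), pi, pi, sqrt (13)]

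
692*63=43596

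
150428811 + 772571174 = 922999985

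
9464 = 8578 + 886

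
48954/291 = 168  +  22/97 = 168.23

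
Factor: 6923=7^1 *23^1*43^1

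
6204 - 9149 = -2945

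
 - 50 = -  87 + 37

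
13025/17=13025/17  =  766.18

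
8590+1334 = 9924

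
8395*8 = 67160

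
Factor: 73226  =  2^1*19^1*41^1*47^1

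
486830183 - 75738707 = 411091476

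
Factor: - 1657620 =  - 2^2*3^2*5^1*9209^1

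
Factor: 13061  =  37^1*353^1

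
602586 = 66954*9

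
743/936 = 743/936 = 0.79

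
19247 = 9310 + 9937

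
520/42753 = 520/42753 = 0.01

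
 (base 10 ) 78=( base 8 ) 116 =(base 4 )1032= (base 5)303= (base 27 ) 2o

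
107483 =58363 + 49120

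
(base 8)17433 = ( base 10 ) 7963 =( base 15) 255d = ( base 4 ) 1330123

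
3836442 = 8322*461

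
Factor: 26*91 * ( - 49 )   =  -2^1 * 7^3 * 13^2 = -115934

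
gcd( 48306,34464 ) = 6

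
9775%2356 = 351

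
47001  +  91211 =138212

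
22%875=22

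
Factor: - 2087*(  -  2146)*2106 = 2^2*3^4*13^1 * 29^1*37^1*2087^1 = 9432146412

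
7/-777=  - 1/111 = - 0.01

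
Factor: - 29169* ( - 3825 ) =3^4*5^2*7^1*17^1*463^1 =111571425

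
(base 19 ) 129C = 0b1111001010100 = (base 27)AHF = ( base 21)HCF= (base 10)7764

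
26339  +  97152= 123491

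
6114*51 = 311814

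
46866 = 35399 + 11467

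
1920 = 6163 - 4243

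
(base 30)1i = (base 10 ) 48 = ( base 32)1G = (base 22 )24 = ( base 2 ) 110000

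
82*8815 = 722830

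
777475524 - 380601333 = 396874191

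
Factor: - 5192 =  -2^3*11^1 * 59^1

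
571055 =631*905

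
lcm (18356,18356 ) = 18356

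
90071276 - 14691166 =75380110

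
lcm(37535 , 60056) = 300280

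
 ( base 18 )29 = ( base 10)45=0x2d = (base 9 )50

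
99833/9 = 11092 + 5/9  =  11092.56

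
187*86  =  16082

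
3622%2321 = 1301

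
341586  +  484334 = 825920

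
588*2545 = 1496460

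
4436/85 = 52 + 16/85 =52.19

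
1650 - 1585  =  65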